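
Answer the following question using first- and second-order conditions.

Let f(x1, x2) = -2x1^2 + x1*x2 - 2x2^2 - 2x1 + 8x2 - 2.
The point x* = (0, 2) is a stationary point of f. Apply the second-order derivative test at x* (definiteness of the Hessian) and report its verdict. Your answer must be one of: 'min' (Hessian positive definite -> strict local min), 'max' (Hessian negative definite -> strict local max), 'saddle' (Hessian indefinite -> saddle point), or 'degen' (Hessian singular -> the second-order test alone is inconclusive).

Compute the Hessian H = grad^2 f:
  H = [[-4, 1], [1, -4]]
Verify stationarity: grad f(x*) = H x* + g = (0, 0).
Eigenvalues of H: -5, -3.
Both eigenvalues < 0, so H is negative definite -> x* is a strict local max.

max


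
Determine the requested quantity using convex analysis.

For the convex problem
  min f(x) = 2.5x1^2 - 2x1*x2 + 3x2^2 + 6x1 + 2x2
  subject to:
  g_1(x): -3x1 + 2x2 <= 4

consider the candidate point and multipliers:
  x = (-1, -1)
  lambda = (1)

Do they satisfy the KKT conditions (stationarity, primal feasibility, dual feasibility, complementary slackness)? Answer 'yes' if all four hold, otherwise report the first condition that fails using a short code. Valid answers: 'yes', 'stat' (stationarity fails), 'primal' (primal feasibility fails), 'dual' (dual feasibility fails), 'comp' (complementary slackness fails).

Gradient of f: grad f(x) = Q x + c = (3, -2)
Constraint values g_i(x) = a_i^T x - b_i:
  g_1((-1, -1)) = -3
Stationarity residual: grad f(x) + sum_i lambda_i a_i = (0, 0)
  -> stationarity OK
Primal feasibility (all g_i <= 0): OK
Dual feasibility (all lambda_i >= 0): OK
Complementary slackness (lambda_i * g_i(x) = 0 for all i): FAILS

Verdict: the first failing condition is complementary_slackness -> comp.

comp


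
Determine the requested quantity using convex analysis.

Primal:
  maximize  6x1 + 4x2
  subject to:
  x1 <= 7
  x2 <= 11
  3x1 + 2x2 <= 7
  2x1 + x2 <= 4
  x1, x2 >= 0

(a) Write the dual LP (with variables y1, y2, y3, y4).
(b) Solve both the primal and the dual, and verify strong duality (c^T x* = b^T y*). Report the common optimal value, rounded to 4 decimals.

The standard primal-dual pair for 'max c^T x s.t. A x <= b, x >= 0' is:
  Dual:  min b^T y  s.t.  A^T y >= c,  y >= 0.

So the dual LP is:
  minimize  7y1 + 11y2 + 7y3 + 4y4
  subject to:
    y1 + 3y3 + 2y4 >= 6
    y2 + 2y3 + y4 >= 4
    y1, y2, y3, y4 >= 0

Solving the primal: x* = (1, 2).
  primal value c^T x* = 14.
Solving the dual: y* = (0, 0, 2, 0).
  dual value b^T y* = 14.
Strong duality: c^T x* = b^T y*. Confirmed.

14


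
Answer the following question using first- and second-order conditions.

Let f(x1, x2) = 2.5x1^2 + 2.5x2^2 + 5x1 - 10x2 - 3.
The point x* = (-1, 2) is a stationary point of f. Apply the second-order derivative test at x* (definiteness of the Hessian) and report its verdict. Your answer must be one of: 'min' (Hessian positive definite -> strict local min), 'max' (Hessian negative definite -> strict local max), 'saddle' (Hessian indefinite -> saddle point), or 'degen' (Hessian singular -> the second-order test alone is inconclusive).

Compute the Hessian H = grad^2 f:
  H = [[5, 0], [0, 5]]
Verify stationarity: grad f(x*) = H x* + g = (0, 0).
Eigenvalues of H: 5, 5.
Both eigenvalues > 0, so H is positive definite -> x* is a strict local min.

min


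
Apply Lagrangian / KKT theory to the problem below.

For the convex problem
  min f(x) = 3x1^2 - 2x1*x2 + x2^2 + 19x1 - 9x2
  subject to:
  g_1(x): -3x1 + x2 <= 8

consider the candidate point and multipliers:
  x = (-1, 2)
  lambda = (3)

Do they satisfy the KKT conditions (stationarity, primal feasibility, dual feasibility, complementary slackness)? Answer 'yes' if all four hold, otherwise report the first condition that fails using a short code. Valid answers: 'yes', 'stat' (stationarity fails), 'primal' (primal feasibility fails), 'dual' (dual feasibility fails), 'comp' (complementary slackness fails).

Gradient of f: grad f(x) = Q x + c = (9, -3)
Constraint values g_i(x) = a_i^T x - b_i:
  g_1((-1, 2)) = -3
Stationarity residual: grad f(x) + sum_i lambda_i a_i = (0, 0)
  -> stationarity OK
Primal feasibility (all g_i <= 0): OK
Dual feasibility (all lambda_i >= 0): OK
Complementary slackness (lambda_i * g_i(x) = 0 for all i): FAILS

Verdict: the first failing condition is complementary_slackness -> comp.

comp


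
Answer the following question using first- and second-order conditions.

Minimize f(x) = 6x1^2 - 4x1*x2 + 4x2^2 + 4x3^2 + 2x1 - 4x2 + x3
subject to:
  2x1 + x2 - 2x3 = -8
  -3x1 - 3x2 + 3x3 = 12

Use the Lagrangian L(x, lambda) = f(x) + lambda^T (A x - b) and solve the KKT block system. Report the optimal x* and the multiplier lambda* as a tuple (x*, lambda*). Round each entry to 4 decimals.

Form the Lagrangian:
  L(x, lambda) = (1/2) x^T Q x + c^T x + lambda^T (A x - b)
Stationarity (grad_x L = 0): Q x + c + A^T lambda = 0.
Primal feasibility: A x = b.

This gives the KKT block system:
  [ Q   A^T ] [ x     ]   [-c ]
  [ A    0  ] [ lambda ] = [ b ]

Solving the linear system:
  x*      = (-1.75, 0, 2.25)
  lambda* = (22, 8.3333)
  f(x*)   = 37.375

x* = (-1.75, 0, 2.25), lambda* = (22, 8.3333)


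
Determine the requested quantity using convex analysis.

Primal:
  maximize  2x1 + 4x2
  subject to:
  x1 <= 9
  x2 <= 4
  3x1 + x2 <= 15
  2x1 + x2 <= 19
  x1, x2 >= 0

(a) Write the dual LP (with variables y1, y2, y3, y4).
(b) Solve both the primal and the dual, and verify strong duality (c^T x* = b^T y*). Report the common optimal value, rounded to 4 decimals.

The standard primal-dual pair for 'max c^T x s.t. A x <= b, x >= 0' is:
  Dual:  min b^T y  s.t.  A^T y >= c,  y >= 0.

So the dual LP is:
  minimize  9y1 + 4y2 + 15y3 + 19y4
  subject to:
    y1 + 3y3 + 2y4 >= 2
    y2 + y3 + y4 >= 4
    y1, y2, y3, y4 >= 0

Solving the primal: x* = (3.6667, 4).
  primal value c^T x* = 23.3333.
Solving the dual: y* = (0, 3.3333, 0.6667, 0).
  dual value b^T y* = 23.3333.
Strong duality: c^T x* = b^T y*. Confirmed.

23.3333


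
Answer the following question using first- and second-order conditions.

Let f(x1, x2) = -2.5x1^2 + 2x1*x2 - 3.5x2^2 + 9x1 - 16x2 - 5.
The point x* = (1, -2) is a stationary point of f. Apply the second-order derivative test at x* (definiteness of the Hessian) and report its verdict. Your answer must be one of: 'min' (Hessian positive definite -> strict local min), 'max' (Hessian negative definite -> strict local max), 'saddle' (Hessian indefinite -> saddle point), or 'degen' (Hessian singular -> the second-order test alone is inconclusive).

Compute the Hessian H = grad^2 f:
  H = [[-5, 2], [2, -7]]
Verify stationarity: grad f(x*) = H x* + g = (0, 0).
Eigenvalues of H: -8.2361, -3.7639.
Both eigenvalues < 0, so H is negative definite -> x* is a strict local max.

max


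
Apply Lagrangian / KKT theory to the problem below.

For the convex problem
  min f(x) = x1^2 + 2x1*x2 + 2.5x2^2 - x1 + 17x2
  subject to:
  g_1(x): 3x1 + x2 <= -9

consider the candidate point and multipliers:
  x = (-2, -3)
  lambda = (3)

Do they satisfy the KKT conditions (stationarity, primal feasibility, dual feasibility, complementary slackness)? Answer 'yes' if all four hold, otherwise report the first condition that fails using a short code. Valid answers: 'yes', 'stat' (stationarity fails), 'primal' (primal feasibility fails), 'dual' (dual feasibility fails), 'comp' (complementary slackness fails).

Gradient of f: grad f(x) = Q x + c = (-11, -2)
Constraint values g_i(x) = a_i^T x - b_i:
  g_1((-2, -3)) = 0
Stationarity residual: grad f(x) + sum_i lambda_i a_i = (-2, 1)
  -> stationarity FAILS
Primal feasibility (all g_i <= 0): OK
Dual feasibility (all lambda_i >= 0): OK
Complementary slackness (lambda_i * g_i(x) = 0 for all i): OK

Verdict: the first failing condition is stationarity -> stat.

stat


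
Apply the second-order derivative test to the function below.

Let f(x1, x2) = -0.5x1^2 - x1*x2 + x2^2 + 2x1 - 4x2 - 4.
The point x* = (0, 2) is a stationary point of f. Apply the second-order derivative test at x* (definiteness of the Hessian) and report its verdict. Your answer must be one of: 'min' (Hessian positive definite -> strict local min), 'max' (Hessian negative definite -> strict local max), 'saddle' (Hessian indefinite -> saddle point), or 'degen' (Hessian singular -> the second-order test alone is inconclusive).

Compute the Hessian H = grad^2 f:
  H = [[-1, -1], [-1, 2]]
Verify stationarity: grad f(x*) = H x* + g = (0, 0).
Eigenvalues of H: -1.3028, 2.3028.
Eigenvalues have mixed signs, so H is indefinite -> x* is a saddle point.

saddle


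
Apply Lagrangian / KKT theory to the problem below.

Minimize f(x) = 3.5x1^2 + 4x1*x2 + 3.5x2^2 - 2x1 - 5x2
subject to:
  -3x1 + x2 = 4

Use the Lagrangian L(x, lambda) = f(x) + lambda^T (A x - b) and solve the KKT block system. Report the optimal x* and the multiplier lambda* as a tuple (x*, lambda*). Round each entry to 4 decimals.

Form the Lagrangian:
  L(x, lambda) = (1/2) x^T Q x + c^T x + lambda^T (A x - b)
Stationarity (grad_x L = 0): Q x + c + A^T lambda = 0.
Primal feasibility: A x = b.

This gives the KKT block system:
  [ Q   A^T ] [ x     ]   [-c ]
  [ A    0  ] [ lambda ] = [ b ]

Solving the linear system:
  x*      = (-0.883, 1.3511)
  lambda* = (-0.9255)
  f(x*)   = -0.6436

x* = (-0.883, 1.3511), lambda* = (-0.9255)


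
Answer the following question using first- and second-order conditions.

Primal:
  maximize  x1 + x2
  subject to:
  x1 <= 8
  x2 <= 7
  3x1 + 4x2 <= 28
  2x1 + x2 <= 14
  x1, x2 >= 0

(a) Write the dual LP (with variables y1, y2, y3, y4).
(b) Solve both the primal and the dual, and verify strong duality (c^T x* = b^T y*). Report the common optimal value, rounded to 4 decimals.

The standard primal-dual pair for 'max c^T x s.t. A x <= b, x >= 0' is:
  Dual:  min b^T y  s.t.  A^T y >= c,  y >= 0.

So the dual LP is:
  minimize  8y1 + 7y2 + 28y3 + 14y4
  subject to:
    y1 + 3y3 + 2y4 >= 1
    y2 + 4y3 + y4 >= 1
    y1, y2, y3, y4 >= 0

Solving the primal: x* = (5.6, 2.8).
  primal value c^T x* = 8.4.
Solving the dual: y* = (0, 0, 0.2, 0.2).
  dual value b^T y* = 8.4.
Strong duality: c^T x* = b^T y*. Confirmed.

8.4


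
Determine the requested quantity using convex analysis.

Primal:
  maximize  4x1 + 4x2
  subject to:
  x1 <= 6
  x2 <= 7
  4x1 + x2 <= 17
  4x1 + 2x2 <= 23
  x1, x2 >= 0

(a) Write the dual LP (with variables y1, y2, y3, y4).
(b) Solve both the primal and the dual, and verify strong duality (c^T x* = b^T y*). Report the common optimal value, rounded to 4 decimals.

The standard primal-dual pair for 'max c^T x s.t. A x <= b, x >= 0' is:
  Dual:  min b^T y  s.t.  A^T y >= c,  y >= 0.

So the dual LP is:
  minimize  6y1 + 7y2 + 17y3 + 23y4
  subject to:
    y1 + 4y3 + 4y4 >= 4
    y2 + y3 + 2y4 >= 4
    y1, y2, y3, y4 >= 0

Solving the primal: x* = (2.25, 7).
  primal value c^T x* = 37.
Solving the dual: y* = (0, 2, 0, 1).
  dual value b^T y* = 37.
Strong duality: c^T x* = b^T y*. Confirmed.

37


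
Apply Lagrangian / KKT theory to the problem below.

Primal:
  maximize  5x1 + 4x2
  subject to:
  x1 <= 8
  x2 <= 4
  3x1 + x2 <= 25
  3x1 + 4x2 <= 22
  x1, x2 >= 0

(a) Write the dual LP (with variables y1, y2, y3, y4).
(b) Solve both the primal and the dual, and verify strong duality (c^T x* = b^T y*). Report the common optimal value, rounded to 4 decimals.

The standard primal-dual pair for 'max c^T x s.t. A x <= b, x >= 0' is:
  Dual:  min b^T y  s.t.  A^T y >= c,  y >= 0.

So the dual LP is:
  minimize  8y1 + 4y2 + 25y3 + 22y4
  subject to:
    y1 + 3y3 + 3y4 >= 5
    y2 + y3 + 4y4 >= 4
    y1, y2, y3, y4 >= 0

Solving the primal: x* = (7.3333, 0).
  primal value c^T x* = 36.6667.
Solving the dual: y* = (0, 0, 0, 1.6667).
  dual value b^T y* = 36.6667.
Strong duality: c^T x* = b^T y*. Confirmed.

36.6667


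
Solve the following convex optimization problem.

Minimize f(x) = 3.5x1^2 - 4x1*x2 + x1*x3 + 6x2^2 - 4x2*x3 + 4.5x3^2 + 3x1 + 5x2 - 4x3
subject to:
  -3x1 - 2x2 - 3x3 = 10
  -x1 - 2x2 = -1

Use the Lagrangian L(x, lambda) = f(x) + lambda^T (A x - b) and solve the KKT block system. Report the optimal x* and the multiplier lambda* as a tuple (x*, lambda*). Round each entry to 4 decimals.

Form the Lagrangian:
  L(x, lambda) = (1/2) x^T Q x + c^T x + lambda^T (A x - b)
Stationarity (grad_x L = 0): Q x + c + A^T lambda = 0.
Primal feasibility: A x = b.

This gives the KKT block system:
  [ Q   A^T ] [ x     ]   [-c ]
  [ A    0  ] [ lambda ] = [ b ]

Solving the linear system:
  x*      = (-0.75, 0.875, -3.1667)
  lambda* = (-12.25, 27.8333)
  f(x*)   = 82.5625

x* = (-0.75, 0.875, -3.1667), lambda* = (-12.25, 27.8333)


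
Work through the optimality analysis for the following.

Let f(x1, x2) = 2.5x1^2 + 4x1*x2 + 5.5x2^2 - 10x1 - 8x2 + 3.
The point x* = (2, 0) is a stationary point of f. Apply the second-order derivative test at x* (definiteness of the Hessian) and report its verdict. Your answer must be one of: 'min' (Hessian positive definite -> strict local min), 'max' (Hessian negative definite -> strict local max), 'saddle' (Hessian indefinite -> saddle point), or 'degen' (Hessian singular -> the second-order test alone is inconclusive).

Compute the Hessian H = grad^2 f:
  H = [[5, 4], [4, 11]]
Verify stationarity: grad f(x*) = H x* + g = (0, 0).
Eigenvalues of H: 3, 13.
Both eigenvalues > 0, so H is positive definite -> x* is a strict local min.

min


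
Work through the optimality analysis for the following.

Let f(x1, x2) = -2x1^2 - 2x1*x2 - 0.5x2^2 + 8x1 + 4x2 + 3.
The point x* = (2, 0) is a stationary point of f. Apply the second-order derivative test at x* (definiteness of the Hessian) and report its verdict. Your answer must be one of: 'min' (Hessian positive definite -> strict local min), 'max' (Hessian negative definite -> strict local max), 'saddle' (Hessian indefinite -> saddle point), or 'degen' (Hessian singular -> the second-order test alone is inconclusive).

Compute the Hessian H = grad^2 f:
  H = [[-4, -2], [-2, -1]]
Verify stationarity: grad f(x*) = H x* + g = (0, 0).
Eigenvalues of H: -5, 0.
H has a zero eigenvalue (singular; negative semidefinite but not definite), so H is neither positive definite, negative definite, nor indefinite. The second-order test alone is inconclusive -> degen.
(Indeed, f is constant along the null direction of H through x*, so x* is not a strict local extremum.)

degen


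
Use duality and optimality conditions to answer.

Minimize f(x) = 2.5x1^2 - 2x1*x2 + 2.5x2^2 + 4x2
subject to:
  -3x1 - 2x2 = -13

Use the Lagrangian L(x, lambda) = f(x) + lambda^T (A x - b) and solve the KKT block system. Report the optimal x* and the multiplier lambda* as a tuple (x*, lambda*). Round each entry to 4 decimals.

Form the Lagrangian:
  L(x, lambda) = (1/2) x^T Q x + c^T x + lambda^T (A x - b)
Stationarity (grad_x L = 0): Q x + c + A^T lambda = 0.
Primal feasibility: A x = b.

This gives the KKT block system:
  [ Q   A^T ] [ x     ]   [-c ]
  [ A    0  ] [ lambda ] = [ b ]

Solving the linear system:
  x*      = (3.0449, 1.9326)
  lambda* = (3.7865)
  f(x*)   = 28.4775

x* = (3.0449, 1.9326), lambda* = (3.7865)


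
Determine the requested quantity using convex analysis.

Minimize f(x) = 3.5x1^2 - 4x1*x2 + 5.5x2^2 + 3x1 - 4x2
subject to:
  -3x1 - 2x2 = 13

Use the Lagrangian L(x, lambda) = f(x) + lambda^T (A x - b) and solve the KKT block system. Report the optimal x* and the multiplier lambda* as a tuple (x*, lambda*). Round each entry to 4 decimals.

Form the Lagrangian:
  L(x, lambda) = (1/2) x^T Q x + c^T x + lambda^T (A x - b)
Stationarity (grad_x L = 0): Q x + c + A^T lambda = 0.
Primal feasibility: A x = b.

This gives the KKT block system:
  [ Q   A^T ] [ x     ]   [-c ]
  [ A    0  ] [ lambda ] = [ b ]

Solving the linear system:
  x*      = (-3.2514, -1.6229)
  lambda* = (-4.4229)
  f(x*)   = 27.1171

x* = (-3.2514, -1.6229), lambda* = (-4.4229)


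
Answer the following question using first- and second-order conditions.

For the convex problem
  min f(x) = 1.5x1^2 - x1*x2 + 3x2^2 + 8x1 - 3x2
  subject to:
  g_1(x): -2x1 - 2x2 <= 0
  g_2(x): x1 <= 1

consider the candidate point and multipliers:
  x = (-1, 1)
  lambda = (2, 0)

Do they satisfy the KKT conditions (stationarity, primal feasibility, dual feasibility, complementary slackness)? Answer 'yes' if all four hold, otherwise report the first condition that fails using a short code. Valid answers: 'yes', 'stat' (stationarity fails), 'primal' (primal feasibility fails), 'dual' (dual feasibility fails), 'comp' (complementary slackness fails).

Gradient of f: grad f(x) = Q x + c = (4, 4)
Constraint values g_i(x) = a_i^T x - b_i:
  g_1((-1, 1)) = 0
  g_2((-1, 1)) = -2
Stationarity residual: grad f(x) + sum_i lambda_i a_i = (0, 0)
  -> stationarity OK
Primal feasibility (all g_i <= 0): OK
Dual feasibility (all lambda_i >= 0): OK
Complementary slackness (lambda_i * g_i(x) = 0 for all i): OK

Verdict: yes, KKT holds.

yes


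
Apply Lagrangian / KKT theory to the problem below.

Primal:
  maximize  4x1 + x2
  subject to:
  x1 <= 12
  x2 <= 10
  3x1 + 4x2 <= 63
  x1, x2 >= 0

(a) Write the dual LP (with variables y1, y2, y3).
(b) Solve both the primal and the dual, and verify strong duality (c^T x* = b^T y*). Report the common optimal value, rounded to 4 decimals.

The standard primal-dual pair for 'max c^T x s.t. A x <= b, x >= 0' is:
  Dual:  min b^T y  s.t.  A^T y >= c,  y >= 0.

So the dual LP is:
  minimize  12y1 + 10y2 + 63y3
  subject to:
    y1 + 3y3 >= 4
    y2 + 4y3 >= 1
    y1, y2, y3 >= 0

Solving the primal: x* = (12, 6.75).
  primal value c^T x* = 54.75.
Solving the dual: y* = (3.25, 0, 0.25).
  dual value b^T y* = 54.75.
Strong duality: c^T x* = b^T y*. Confirmed.

54.75


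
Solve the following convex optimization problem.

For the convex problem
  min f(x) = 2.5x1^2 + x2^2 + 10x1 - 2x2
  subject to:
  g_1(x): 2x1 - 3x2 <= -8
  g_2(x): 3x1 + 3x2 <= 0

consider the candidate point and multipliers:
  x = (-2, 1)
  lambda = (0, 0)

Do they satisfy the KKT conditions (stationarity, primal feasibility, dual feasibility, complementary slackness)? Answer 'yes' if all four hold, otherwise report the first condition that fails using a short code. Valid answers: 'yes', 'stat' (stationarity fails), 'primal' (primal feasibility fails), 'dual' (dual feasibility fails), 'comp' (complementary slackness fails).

Gradient of f: grad f(x) = Q x + c = (0, 0)
Constraint values g_i(x) = a_i^T x - b_i:
  g_1((-2, 1)) = 1
  g_2((-2, 1)) = -3
Stationarity residual: grad f(x) + sum_i lambda_i a_i = (0, 0)
  -> stationarity OK
Primal feasibility (all g_i <= 0): FAILS
Dual feasibility (all lambda_i >= 0): OK
Complementary slackness (lambda_i * g_i(x) = 0 for all i): OK

Verdict: the first failing condition is primal_feasibility -> primal.

primal


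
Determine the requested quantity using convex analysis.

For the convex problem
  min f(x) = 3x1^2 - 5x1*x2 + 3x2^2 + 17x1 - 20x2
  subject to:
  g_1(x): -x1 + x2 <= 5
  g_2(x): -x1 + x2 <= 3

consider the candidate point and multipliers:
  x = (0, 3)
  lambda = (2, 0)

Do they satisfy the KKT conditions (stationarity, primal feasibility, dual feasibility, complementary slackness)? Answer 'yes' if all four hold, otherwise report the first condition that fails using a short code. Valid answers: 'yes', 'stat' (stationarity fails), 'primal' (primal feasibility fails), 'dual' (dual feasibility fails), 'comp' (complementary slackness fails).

Gradient of f: grad f(x) = Q x + c = (2, -2)
Constraint values g_i(x) = a_i^T x - b_i:
  g_1((0, 3)) = -2
  g_2((0, 3)) = 0
Stationarity residual: grad f(x) + sum_i lambda_i a_i = (0, 0)
  -> stationarity OK
Primal feasibility (all g_i <= 0): OK
Dual feasibility (all lambda_i >= 0): OK
Complementary slackness (lambda_i * g_i(x) = 0 for all i): FAILS

Verdict: the first failing condition is complementary_slackness -> comp.

comp


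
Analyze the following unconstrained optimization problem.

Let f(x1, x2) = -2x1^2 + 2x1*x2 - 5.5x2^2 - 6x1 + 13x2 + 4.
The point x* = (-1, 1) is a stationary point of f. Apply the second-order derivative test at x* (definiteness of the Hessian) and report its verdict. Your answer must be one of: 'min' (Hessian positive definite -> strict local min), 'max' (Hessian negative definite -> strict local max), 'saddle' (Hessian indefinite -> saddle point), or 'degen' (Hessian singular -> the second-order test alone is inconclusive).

Compute the Hessian H = grad^2 f:
  H = [[-4, 2], [2, -11]]
Verify stationarity: grad f(x*) = H x* + g = (0, 0).
Eigenvalues of H: -11.5311, -3.4689.
Both eigenvalues < 0, so H is negative definite -> x* is a strict local max.

max


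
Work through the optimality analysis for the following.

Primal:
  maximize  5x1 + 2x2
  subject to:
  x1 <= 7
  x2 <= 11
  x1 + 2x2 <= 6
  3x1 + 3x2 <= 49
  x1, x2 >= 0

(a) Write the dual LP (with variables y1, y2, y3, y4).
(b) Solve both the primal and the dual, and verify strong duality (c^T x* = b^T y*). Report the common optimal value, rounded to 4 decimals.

The standard primal-dual pair for 'max c^T x s.t. A x <= b, x >= 0' is:
  Dual:  min b^T y  s.t.  A^T y >= c,  y >= 0.

So the dual LP is:
  minimize  7y1 + 11y2 + 6y3 + 49y4
  subject to:
    y1 + y3 + 3y4 >= 5
    y2 + 2y3 + 3y4 >= 2
    y1, y2, y3, y4 >= 0

Solving the primal: x* = (6, 0).
  primal value c^T x* = 30.
Solving the dual: y* = (0, 0, 5, 0).
  dual value b^T y* = 30.
Strong duality: c^T x* = b^T y*. Confirmed.

30


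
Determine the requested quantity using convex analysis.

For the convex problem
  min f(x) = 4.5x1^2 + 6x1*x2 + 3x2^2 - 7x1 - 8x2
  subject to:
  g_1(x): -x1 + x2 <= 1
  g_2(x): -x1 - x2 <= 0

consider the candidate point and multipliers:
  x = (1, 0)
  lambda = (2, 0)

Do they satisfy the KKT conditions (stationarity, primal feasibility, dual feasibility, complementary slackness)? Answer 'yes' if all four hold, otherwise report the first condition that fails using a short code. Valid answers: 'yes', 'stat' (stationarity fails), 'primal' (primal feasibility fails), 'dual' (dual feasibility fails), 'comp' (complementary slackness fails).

Gradient of f: grad f(x) = Q x + c = (2, -2)
Constraint values g_i(x) = a_i^T x - b_i:
  g_1((1, 0)) = -2
  g_2((1, 0)) = -1
Stationarity residual: grad f(x) + sum_i lambda_i a_i = (0, 0)
  -> stationarity OK
Primal feasibility (all g_i <= 0): OK
Dual feasibility (all lambda_i >= 0): OK
Complementary slackness (lambda_i * g_i(x) = 0 for all i): FAILS

Verdict: the first failing condition is complementary_slackness -> comp.

comp


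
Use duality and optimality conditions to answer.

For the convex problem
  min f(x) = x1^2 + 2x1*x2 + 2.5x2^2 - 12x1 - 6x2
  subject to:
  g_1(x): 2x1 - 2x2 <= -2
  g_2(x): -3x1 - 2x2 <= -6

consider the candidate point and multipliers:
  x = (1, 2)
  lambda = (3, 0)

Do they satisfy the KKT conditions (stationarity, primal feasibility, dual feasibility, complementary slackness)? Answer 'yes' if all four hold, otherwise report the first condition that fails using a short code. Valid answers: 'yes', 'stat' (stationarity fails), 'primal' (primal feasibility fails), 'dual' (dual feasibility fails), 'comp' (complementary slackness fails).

Gradient of f: grad f(x) = Q x + c = (-6, 6)
Constraint values g_i(x) = a_i^T x - b_i:
  g_1((1, 2)) = 0
  g_2((1, 2)) = -1
Stationarity residual: grad f(x) + sum_i lambda_i a_i = (0, 0)
  -> stationarity OK
Primal feasibility (all g_i <= 0): OK
Dual feasibility (all lambda_i >= 0): OK
Complementary slackness (lambda_i * g_i(x) = 0 for all i): OK

Verdict: yes, KKT holds.

yes


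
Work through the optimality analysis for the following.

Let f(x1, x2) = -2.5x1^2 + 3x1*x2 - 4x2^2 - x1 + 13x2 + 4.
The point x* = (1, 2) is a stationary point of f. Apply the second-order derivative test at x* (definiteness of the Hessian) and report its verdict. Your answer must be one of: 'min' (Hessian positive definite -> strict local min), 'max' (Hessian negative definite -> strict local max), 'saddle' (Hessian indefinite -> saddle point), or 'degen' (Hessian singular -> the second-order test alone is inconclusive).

Compute the Hessian H = grad^2 f:
  H = [[-5, 3], [3, -8]]
Verify stationarity: grad f(x*) = H x* + g = (0, 0).
Eigenvalues of H: -9.8541, -3.1459.
Both eigenvalues < 0, so H is negative definite -> x* is a strict local max.

max


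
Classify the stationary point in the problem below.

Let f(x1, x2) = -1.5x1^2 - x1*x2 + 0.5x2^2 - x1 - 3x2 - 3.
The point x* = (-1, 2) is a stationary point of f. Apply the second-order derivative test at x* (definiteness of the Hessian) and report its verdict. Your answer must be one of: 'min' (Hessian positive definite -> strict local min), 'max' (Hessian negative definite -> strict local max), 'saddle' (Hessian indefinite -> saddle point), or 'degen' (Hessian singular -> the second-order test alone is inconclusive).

Compute the Hessian H = grad^2 f:
  H = [[-3, -1], [-1, 1]]
Verify stationarity: grad f(x*) = H x* + g = (0, 0).
Eigenvalues of H: -3.2361, 1.2361.
Eigenvalues have mixed signs, so H is indefinite -> x* is a saddle point.

saddle


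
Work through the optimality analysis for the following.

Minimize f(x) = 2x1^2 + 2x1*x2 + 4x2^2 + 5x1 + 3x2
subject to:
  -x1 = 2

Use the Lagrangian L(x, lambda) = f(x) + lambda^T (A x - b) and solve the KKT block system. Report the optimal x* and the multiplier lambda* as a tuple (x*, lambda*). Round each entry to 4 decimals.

Form the Lagrangian:
  L(x, lambda) = (1/2) x^T Q x + c^T x + lambda^T (A x - b)
Stationarity (grad_x L = 0): Q x + c + A^T lambda = 0.
Primal feasibility: A x = b.

This gives the KKT block system:
  [ Q   A^T ] [ x     ]   [-c ]
  [ A    0  ] [ lambda ] = [ b ]

Solving the linear system:
  x*      = (-2, 0.125)
  lambda* = (-2.75)
  f(x*)   = -2.0625

x* = (-2, 0.125), lambda* = (-2.75)


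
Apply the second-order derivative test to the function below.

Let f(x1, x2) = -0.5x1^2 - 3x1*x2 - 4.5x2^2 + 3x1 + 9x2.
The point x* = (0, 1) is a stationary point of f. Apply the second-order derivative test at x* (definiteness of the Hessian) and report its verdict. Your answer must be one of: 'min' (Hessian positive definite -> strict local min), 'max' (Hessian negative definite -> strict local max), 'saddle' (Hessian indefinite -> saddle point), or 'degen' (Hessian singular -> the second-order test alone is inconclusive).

Compute the Hessian H = grad^2 f:
  H = [[-1, -3], [-3, -9]]
Verify stationarity: grad f(x*) = H x* + g = (0, 0).
Eigenvalues of H: -10, 0.
H has a zero eigenvalue (singular; negative semidefinite but not definite), so H is neither positive definite, negative definite, nor indefinite. The second-order test alone is inconclusive -> degen.
(Indeed, f is constant along the null direction of H through x*, so x* is not a strict local extremum.)

degen


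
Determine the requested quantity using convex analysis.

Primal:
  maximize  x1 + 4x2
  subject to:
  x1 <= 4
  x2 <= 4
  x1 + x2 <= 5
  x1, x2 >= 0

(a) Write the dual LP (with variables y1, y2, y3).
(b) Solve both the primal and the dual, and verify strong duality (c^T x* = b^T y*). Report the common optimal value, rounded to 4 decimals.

The standard primal-dual pair for 'max c^T x s.t. A x <= b, x >= 0' is:
  Dual:  min b^T y  s.t.  A^T y >= c,  y >= 0.

So the dual LP is:
  minimize  4y1 + 4y2 + 5y3
  subject to:
    y1 + y3 >= 1
    y2 + y3 >= 4
    y1, y2, y3 >= 0

Solving the primal: x* = (1, 4).
  primal value c^T x* = 17.
Solving the dual: y* = (0, 3, 1).
  dual value b^T y* = 17.
Strong duality: c^T x* = b^T y*. Confirmed.

17


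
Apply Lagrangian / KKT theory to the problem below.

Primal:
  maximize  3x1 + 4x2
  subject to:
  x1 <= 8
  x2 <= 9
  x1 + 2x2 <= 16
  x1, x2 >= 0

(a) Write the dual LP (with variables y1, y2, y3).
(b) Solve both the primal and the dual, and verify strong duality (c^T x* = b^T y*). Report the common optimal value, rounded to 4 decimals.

The standard primal-dual pair for 'max c^T x s.t. A x <= b, x >= 0' is:
  Dual:  min b^T y  s.t.  A^T y >= c,  y >= 0.

So the dual LP is:
  minimize  8y1 + 9y2 + 16y3
  subject to:
    y1 + y3 >= 3
    y2 + 2y3 >= 4
    y1, y2, y3 >= 0

Solving the primal: x* = (8, 4).
  primal value c^T x* = 40.
Solving the dual: y* = (1, 0, 2).
  dual value b^T y* = 40.
Strong duality: c^T x* = b^T y*. Confirmed.

40


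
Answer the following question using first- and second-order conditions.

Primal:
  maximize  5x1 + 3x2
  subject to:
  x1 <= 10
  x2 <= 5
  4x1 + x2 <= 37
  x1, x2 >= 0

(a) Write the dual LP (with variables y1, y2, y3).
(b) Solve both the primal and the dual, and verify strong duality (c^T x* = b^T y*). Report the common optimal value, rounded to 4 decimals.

The standard primal-dual pair for 'max c^T x s.t. A x <= b, x >= 0' is:
  Dual:  min b^T y  s.t.  A^T y >= c,  y >= 0.

So the dual LP is:
  minimize  10y1 + 5y2 + 37y3
  subject to:
    y1 + 4y3 >= 5
    y2 + y3 >= 3
    y1, y2, y3 >= 0

Solving the primal: x* = (8, 5).
  primal value c^T x* = 55.
Solving the dual: y* = (0, 1.75, 1.25).
  dual value b^T y* = 55.
Strong duality: c^T x* = b^T y*. Confirmed.

55


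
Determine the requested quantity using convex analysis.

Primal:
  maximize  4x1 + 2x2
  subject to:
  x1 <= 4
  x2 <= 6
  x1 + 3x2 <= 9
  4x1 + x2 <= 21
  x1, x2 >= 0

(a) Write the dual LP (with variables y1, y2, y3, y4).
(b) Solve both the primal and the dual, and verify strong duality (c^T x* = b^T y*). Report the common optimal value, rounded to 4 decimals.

The standard primal-dual pair for 'max c^T x s.t. A x <= b, x >= 0' is:
  Dual:  min b^T y  s.t.  A^T y >= c,  y >= 0.

So the dual LP is:
  minimize  4y1 + 6y2 + 9y3 + 21y4
  subject to:
    y1 + y3 + 4y4 >= 4
    y2 + 3y3 + y4 >= 2
    y1, y2, y3, y4 >= 0

Solving the primal: x* = (4, 1.6667).
  primal value c^T x* = 19.3333.
Solving the dual: y* = (3.3333, 0, 0.6667, 0).
  dual value b^T y* = 19.3333.
Strong duality: c^T x* = b^T y*. Confirmed.

19.3333


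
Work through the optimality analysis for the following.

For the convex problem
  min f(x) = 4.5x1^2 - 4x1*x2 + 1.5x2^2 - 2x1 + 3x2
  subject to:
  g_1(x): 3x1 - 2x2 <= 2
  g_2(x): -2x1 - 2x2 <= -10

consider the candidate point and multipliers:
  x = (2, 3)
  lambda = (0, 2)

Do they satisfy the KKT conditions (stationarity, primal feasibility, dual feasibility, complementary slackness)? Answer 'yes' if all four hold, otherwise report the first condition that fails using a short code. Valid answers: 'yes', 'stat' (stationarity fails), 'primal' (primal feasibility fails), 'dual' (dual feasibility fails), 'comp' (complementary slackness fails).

Gradient of f: grad f(x) = Q x + c = (4, 4)
Constraint values g_i(x) = a_i^T x - b_i:
  g_1((2, 3)) = -2
  g_2((2, 3)) = 0
Stationarity residual: grad f(x) + sum_i lambda_i a_i = (0, 0)
  -> stationarity OK
Primal feasibility (all g_i <= 0): OK
Dual feasibility (all lambda_i >= 0): OK
Complementary slackness (lambda_i * g_i(x) = 0 for all i): OK

Verdict: yes, KKT holds.

yes


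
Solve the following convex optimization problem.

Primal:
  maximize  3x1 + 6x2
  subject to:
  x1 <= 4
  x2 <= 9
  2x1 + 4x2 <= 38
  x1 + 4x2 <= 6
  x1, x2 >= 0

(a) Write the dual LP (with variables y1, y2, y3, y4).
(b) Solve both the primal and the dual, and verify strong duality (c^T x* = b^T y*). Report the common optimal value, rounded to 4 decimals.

The standard primal-dual pair for 'max c^T x s.t. A x <= b, x >= 0' is:
  Dual:  min b^T y  s.t.  A^T y >= c,  y >= 0.

So the dual LP is:
  minimize  4y1 + 9y2 + 38y3 + 6y4
  subject to:
    y1 + 2y3 + y4 >= 3
    y2 + 4y3 + 4y4 >= 6
    y1, y2, y3, y4 >= 0

Solving the primal: x* = (4, 0.5).
  primal value c^T x* = 15.
Solving the dual: y* = (1.5, 0, 0, 1.5).
  dual value b^T y* = 15.
Strong duality: c^T x* = b^T y*. Confirmed.

15


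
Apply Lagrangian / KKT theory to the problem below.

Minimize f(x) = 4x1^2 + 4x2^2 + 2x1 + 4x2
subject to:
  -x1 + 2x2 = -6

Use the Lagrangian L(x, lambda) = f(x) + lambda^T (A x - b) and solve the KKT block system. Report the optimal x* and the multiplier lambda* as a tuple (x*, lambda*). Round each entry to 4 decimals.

Form the Lagrangian:
  L(x, lambda) = (1/2) x^T Q x + c^T x + lambda^T (A x - b)
Stationarity (grad_x L = 0): Q x + c + A^T lambda = 0.
Primal feasibility: A x = b.

This gives the KKT block system:
  [ Q   A^T ] [ x     ]   [-c ]
  [ A    0  ] [ lambda ] = [ b ]

Solving the linear system:
  x*      = (0.8, -2.6)
  lambda* = (8.4)
  f(x*)   = 20.8

x* = (0.8, -2.6), lambda* = (8.4)


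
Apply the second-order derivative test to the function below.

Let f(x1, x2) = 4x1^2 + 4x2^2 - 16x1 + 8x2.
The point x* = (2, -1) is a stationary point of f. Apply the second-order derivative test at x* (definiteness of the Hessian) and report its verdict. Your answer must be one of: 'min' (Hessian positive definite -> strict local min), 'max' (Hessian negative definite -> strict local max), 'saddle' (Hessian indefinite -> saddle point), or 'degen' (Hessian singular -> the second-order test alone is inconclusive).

Compute the Hessian H = grad^2 f:
  H = [[8, 0], [0, 8]]
Verify stationarity: grad f(x*) = H x* + g = (0, 0).
Eigenvalues of H: 8, 8.
Both eigenvalues > 0, so H is positive definite -> x* is a strict local min.

min


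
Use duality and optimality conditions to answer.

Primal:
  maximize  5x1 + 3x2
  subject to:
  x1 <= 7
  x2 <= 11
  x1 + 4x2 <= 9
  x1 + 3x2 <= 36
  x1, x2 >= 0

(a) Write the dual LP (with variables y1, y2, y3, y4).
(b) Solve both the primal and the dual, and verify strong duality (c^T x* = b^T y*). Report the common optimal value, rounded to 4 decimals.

The standard primal-dual pair for 'max c^T x s.t. A x <= b, x >= 0' is:
  Dual:  min b^T y  s.t.  A^T y >= c,  y >= 0.

So the dual LP is:
  minimize  7y1 + 11y2 + 9y3 + 36y4
  subject to:
    y1 + y3 + y4 >= 5
    y2 + 4y3 + 3y4 >= 3
    y1, y2, y3, y4 >= 0

Solving the primal: x* = (7, 0.5).
  primal value c^T x* = 36.5.
Solving the dual: y* = (4.25, 0, 0.75, 0).
  dual value b^T y* = 36.5.
Strong duality: c^T x* = b^T y*. Confirmed.

36.5


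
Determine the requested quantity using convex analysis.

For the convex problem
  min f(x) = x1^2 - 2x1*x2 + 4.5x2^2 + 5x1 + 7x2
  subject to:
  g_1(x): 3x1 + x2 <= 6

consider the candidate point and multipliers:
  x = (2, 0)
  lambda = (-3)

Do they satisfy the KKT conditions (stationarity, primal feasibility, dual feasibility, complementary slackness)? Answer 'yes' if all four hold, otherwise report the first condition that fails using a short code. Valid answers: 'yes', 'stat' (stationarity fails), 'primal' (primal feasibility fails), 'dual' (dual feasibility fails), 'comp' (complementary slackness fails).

Gradient of f: grad f(x) = Q x + c = (9, 3)
Constraint values g_i(x) = a_i^T x - b_i:
  g_1((2, 0)) = 0
Stationarity residual: grad f(x) + sum_i lambda_i a_i = (0, 0)
  -> stationarity OK
Primal feasibility (all g_i <= 0): OK
Dual feasibility (all lambda_i >= 0): FAILS
Complementary slackness (lambda_i * g_i(x) = 0 for all i): OK

Verdict: the first failing condition is dual_feasibility -> dual.

dual


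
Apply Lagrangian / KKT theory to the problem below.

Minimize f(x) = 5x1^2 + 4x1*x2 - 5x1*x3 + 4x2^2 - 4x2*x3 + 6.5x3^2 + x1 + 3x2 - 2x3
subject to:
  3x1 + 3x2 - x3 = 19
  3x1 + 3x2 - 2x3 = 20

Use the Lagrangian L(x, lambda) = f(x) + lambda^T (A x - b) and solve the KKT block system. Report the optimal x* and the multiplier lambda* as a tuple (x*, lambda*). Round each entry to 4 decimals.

Form the Lagrangian:
  L(x, lambda) = (1/2) x^T Q x + c^T x + lambda^T (A x - b)
Stationarity (grad_x L = 0): Q x + c + A^T lambda = 0.
Primal feasibility: A x = b.

This gives the KKT block system:
  [ Q   A^T ] [ x     ]   [-c ]
  [ A    0  ] [ lambda ] = [ b ]

Solving the linear system:
  x*      = (2.5, 3.5, -1)
  lambda* = (11.5, -26.5)
  f(x*)   = 163.25

x* = (2.5, 3.5, -1), lambda* = (11.5, -26.5)


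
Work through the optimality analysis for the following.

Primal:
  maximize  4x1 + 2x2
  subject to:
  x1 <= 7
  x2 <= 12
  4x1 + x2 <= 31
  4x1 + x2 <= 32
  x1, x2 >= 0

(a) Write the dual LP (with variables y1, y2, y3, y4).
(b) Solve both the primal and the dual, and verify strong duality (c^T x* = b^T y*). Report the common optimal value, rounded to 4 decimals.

The standard primal-dual pair for 'max c^T x s.t. A x <= b, x >= 0' is:
  Dual:  min b^T y  s.t.  A^T y >= c,  y >= 0.

So the dual LP is:
  minimize  7y1 + 12y2 + 31y3 + 32y4
  subject to:
    y1 + 4y3 + 4y4 >= 4
    y2 + y3 + y4 >= 2
    y1, y2, y3, y4 >= 0

Solving the primal: x* = (4.75, 12).
  primal value c^T x* = 43.
Solving the dual: y* = (0, 1, 1, 0).
  dual value b^T y* = 43.
Strong duality: c^T x* = b^T y*. Confirmed.

43


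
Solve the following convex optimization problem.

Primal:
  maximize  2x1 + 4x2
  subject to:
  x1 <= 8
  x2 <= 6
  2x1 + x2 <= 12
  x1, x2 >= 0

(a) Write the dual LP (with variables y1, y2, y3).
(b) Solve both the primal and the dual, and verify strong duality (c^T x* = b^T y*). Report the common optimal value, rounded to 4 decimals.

The standard primal-dual pair for 'max c^T x s.t. A x <= b, x >= 0' is:
  Dual:  min b^T y  s.t.  A^T y >= c,  y >= 0.

So the dual LP is:
  minimize  8y1 + 6y2 + 12y3
  subject to:
    y1 + 2y3 >= 2
    y2 + y3 >= 4
    y1, y2, y3 >= 0

Solving the primal: x* = (3, 6).
  primal value c^T x* = 30.
Solving the dual: y* = (0, 3, 1).
  dual value b^T y* = 30.
Strong duality: c^T x* = b^T y*. Confirmed.

30


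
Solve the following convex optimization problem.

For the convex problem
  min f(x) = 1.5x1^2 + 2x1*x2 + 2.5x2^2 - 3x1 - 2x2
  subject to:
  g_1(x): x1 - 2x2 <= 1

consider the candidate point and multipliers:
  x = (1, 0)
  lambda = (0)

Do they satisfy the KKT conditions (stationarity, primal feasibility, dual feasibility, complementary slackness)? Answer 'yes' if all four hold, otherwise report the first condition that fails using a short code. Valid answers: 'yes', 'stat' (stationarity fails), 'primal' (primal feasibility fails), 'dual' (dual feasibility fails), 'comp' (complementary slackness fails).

Gradient of f: grad f(x) = Q x + c = (0, 0)
Constraint values g_i(x) = a_i^T x - b_i:
  g_1((1, 0)) = 0
Stationarity residual: grad f(x) + sum_i lambda_i a_i = (0, 0)
  -> stationarity OK
Primal feasibility (all g_i <= 0): OK
Dual feasibility (all lambda_i >= 0): OK
Complementary slackness (lambda_i * g_i(x) = 0 for all i): OK

Verdict: yes, KKT holds.

yes


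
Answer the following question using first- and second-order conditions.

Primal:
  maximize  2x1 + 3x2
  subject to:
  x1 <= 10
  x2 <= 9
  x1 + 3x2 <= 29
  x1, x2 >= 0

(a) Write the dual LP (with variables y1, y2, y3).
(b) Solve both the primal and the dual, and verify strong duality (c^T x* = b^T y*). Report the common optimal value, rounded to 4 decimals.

The standard primal-dual pair for 'max c^T x s.t. A x <= b, x >= 0' is:
  Dual:  min b^T y  s.t.  A^T y >= c,  y >= 0.

So the dual LP is:
  minimize  10y1 + 9y2 + 29y3
  subject to:
    y1 + y3 >= 2
    y2 + 3y3 >= 3
    y1, y2, y3 >= 0

Solving the primal: x* = (10, 6.3333).
  primal value c^T x* = 39.
Solving the dual: y* = (1, 0, 1).
  dual value b^T y* = 39.
Strong duality: c^T x* = b^T y*. Confirmed.

39


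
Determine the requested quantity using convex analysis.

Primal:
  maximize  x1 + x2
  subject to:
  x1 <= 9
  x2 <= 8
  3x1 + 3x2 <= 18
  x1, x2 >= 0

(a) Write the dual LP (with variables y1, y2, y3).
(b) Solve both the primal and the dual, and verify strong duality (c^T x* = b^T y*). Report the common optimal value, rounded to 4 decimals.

The standard primal-dual pair for 'max c^T x s.t. A x <= b, x >= 0' is:
  Dual:  min b^T y  s.t.  A^T y >= c,  y >= 0.

So the dual LP is:
  minimize  9y1 + 8y2 + 18y3
  subject to:
    y1 + 3y3 >= 1
    y2 + 3y3 >= 1
    y1, y2, y3 >= 0

Solving the primal: x* = (6, 0).
  primal value c^T x* = 6.
Solving the dual: y* = (0, 0, 0.3333).
  dual value b^T y* = 6.
Strong duality: c^T x* = b^T y*. Confirmed.

6


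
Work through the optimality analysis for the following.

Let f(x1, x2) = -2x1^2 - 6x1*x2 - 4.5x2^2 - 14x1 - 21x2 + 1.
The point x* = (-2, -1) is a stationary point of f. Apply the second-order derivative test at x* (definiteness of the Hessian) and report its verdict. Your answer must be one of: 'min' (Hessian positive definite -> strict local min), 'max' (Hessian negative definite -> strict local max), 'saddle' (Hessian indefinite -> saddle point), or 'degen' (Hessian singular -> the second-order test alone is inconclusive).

Compute the Hessian H = grad^2 f:
  H = [[-4, -6], [-6, -9]]
Verify stationarity: grad f(x*) = H x* + g = (0, 0).
Eigenvalues of H: -13, 0.
H has a zero eigenvalue (singular; negative semidefinite but not definite), so H is neither positive definite, negative definite, nor indefinite. The second-order test alone is inconclusive -> degen.
(Indeed, f is constant along the null direction of H through x*, so x* is not a strict local extremum.)

degen
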